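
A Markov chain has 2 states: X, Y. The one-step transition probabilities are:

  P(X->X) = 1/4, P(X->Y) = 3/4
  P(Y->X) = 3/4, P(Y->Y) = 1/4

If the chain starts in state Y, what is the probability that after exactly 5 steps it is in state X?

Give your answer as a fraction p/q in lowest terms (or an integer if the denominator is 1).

Computing P^5 by repeated multiplication:
P^1 =
  X: [1/4, 3/4]
  Y: [3/4, 1/4]
P^2 =
  X: [5/8, 3/8]
  Y: [3/8, 5/8]
P^3 =
  X: [7/16, 9/16]
  Y: [9/16, 7/16]
P^4 =
  X: [17/32, 15/32]
  Y: [15/32, 17/32]
P^5 =
  X: [31/64, 33/64]
  Y: [33/64, 31/64]

(P^5)[Y -> X] = 33/64

Answer: 33/64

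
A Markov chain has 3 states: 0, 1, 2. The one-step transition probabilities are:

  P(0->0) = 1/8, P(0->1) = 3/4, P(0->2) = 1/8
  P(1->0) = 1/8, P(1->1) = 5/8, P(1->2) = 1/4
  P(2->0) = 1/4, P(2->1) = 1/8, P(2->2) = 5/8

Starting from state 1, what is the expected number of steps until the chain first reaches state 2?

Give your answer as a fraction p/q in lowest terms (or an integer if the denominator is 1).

Answer: 64/15

Derivation:
Let h_i = expected steps to first reach 2 from state i.
Boundary: h_2 = 0.
First-step equations for the other states:
  h_0 = 1 + 1/8*h_0 + 3/4*h_1 + 1/8*h_2
  h_1 = 1 + 1/8*h_0 + 5/8*h_1 + 1/4*h_2

Substituting h_2 = 0 and rearranging gives the linear system (I - Q) h = 1:
  [7/8, -3/4] . (h_0, h_1) = 1
  [-1/8, 3/8] . (h_0, h_1) = 1

Solving yields:
  h_0 = 24/5
  h_1 = 64/15

Starting state is 1, so the expected hitting time is h_1 = 64/15.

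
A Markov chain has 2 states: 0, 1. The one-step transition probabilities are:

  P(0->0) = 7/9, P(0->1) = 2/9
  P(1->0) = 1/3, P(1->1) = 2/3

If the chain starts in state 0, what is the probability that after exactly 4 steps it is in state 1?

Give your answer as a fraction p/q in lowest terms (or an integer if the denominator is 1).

Computing P^4 by repeated multiplication:
P^1 =
  0: [7/9, 2/9]
  1: [1/3, 2/3]
P^2 =
  0: [55/81, 26/81]
  1: [13/27, 14/27]
P^3 =
  0: [463/729, 266/729]
  1: [133/243, 110/243]
P^4 =
  0: [4039/6561, 2522/6561]
  1: [1261/2187, 926/2187]

(P^4)[0 -> 1] = 2522/6561

Answer: 2522/6561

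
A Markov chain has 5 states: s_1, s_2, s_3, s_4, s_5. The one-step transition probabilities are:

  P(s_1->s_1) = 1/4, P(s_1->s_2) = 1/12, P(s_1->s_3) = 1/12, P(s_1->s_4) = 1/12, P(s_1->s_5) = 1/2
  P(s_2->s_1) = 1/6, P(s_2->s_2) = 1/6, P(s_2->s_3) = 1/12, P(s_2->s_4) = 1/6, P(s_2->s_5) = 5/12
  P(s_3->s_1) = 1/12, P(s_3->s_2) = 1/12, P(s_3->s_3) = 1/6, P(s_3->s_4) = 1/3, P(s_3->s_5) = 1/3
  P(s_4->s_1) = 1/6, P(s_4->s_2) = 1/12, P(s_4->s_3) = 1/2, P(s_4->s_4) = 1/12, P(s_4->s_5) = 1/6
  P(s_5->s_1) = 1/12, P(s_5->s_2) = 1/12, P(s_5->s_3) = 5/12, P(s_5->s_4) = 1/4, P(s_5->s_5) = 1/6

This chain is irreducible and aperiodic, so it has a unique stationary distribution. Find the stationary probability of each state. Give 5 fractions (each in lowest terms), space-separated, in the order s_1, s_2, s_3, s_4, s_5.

Answer: 1013/7788 1/11 1123/3894 817/3894 729/2596

Derivation:
The stationary distribution satisfies pi = pi * P, i.e.:
  pi_s_1 = 1/4*pi_s_1 + 1/6*pi_s_2 + 1/12*pi_s_3 + 1/6*pi_s_4 + 1/12*pi_s_5
  pi_s_2 = 1/12*pi_s_1 + 1/6*pi_s_2 + 1/12*pi_s_3 + 1/12*pi_s_4 + 1/12*pi_s_5
  pi_s_3 = 1/12*pi_s_1 + 1/12*pi_s_2 + 1/6*pi_s_3 + 1/2*pi_s_4 + 5/12*pi_s_5
  pi_s_4 = 1/12*pi_s_1 + 1/6*pi_s_2 + 1/3*pi_s_3 + 1/12*pi_s_4 + 1/4*pi_s_5
  pi_s_5 = 1/2*pi_s_1 + 5/12*pi_s_2 + 1/3*pi_s_3 + 1/6*pi_s_4 + 1/6*pi_s_5
with normalization: pi_s_1 + pi_s_2 + pi_s_3 + pi_s_4 + pi_s_5 = 1.

Using the first 4 balance equations plus normalization, the linear system A*pi = b is:
  [-3/4, 1/6, 1/12, 1/6, 1/12] . pi = 0
  [1/12, -5/6, 1/12, 1/12, 1/12] . pi = 0
  [1/12, 1/12, -5/6, 1/2, 5/12] . pi = 0
  [1/12, 1/6, 1/3, -11/12, 1/4] . pi = 0
  [1, 1, 1, 1, 1] . pi = 1

Solving yields:
  pi_s_1 = 1013/7788
  pi_s_2 = 1/11
  pi_s_3 = 1123/3894
  pi_s_4 = 817/3894
  pi_s_5 = 729/2596

Verification (pi * P):
  1013/7788*1/4 + 1/11*1/6 + 1123/3894*1/12 + 817/3894*1/6 + 729/2596*1/12 = 1013/7788 = pi_s_1  (ok)
  1013/7788*1/12 + 1/11*1/6 + 1123/3894*1/12 + 817/3894*1/12 + 729/2596*1/12 = 1/11 = pi_s_2  (ok)
  1013/7788*1/12 + 1/11*1/12 + 1123/3894*1/6 + 817/3894*1/2 + 729/2596*5/12 = 1123/3894 = pi_s_3  (ok)
  1013/7788*1/12 + 1/11*1/6 + 1123/3894*1/3 + 817/3894*1/12 + 729/2596*1/4 = 817/3894 = pi_s_4  (ok)
  1013/7788*1/2 + 1/11*5/12 + 1123/3894*1/3 + 817/3894*1/6 + 729/2596*1/6 = 729/2596 = pi_s_5  (ok)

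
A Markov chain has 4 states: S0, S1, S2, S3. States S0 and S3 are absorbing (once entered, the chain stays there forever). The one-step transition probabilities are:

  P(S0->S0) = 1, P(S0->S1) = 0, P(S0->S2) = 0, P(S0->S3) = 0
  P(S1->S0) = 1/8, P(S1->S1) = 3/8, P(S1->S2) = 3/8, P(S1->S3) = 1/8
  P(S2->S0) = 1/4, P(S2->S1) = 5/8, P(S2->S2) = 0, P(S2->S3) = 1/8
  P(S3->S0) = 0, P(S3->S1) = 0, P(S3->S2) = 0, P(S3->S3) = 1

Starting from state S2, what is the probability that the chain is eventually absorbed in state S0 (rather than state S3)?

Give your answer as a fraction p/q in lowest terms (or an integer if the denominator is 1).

Let a_i = P(absorbed in S0 | start in state i).
Boundary conditions: a_S0 = 1, a_S3 = 0.
For each transient state i, a_i = sum_j P(i->j) * a_j:
  a_S1 = 1/8*a_S0 + 3/8*a_S1 + 3/8*a_S2 + 1/8*a_S3
  a_S2 = 1/4*a_S0 + 5/8*a_S1 + 0*a_S2 + 1/8*a_S3

Substituting a_S0 = 1 and a_S3 = 0, rearrange to (I - Q) a = r where r[i] = P(i -> S0):
  [5/8, -3/8] . (a_S1, a_S2) = 1/8
  [-5/8, 1] . (a_S1, a_S2) = 1/4

Solving yields:
  a_S1 = 14/25
  a_S2 = 3/5

Starting state is S2, so the absorption probability is a_S2 = 3/5.

Answer: 3/5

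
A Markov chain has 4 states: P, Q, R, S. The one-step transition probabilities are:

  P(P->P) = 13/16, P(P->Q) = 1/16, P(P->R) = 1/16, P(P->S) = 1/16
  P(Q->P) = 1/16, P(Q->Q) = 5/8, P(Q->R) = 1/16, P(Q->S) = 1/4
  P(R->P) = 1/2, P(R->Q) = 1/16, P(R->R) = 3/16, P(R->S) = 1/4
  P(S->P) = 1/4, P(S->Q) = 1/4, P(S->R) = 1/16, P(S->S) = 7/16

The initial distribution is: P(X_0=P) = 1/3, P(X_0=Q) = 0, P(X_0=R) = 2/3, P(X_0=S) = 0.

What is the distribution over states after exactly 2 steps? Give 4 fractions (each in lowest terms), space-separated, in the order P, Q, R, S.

Answer: 59/96 17/128 31/384 11/64

Derivation:
Propagating the distribution step by step (d_{t+1} = d_t * P):
d_0 = (P=1/3, Q=0, R=2/3, S=0)
  d_1[P] = 1/3*13/16 + 0*1/16 + 2/3*1/2 + 0*1/4 = 29/48
  d_1[Q] = 1/3*1/16 + 0*5/8 + 2/3*1/16 + 0*1/4 = 1/16
  d_1[R] = 1/3*1/16 + 0*1/16 + 2/3*3/16 + 0*1/16 = 7/48
  d_1[S] = 1/3*1/16 + 0*1/4 + 2/3*1/4 + 0*7/16 = 3/16
d_1 = (P=29/48, Q=1/16, R=7/48, S=3/16)
  d_2[P] = 29/48*13/16 + 1/16*1/16 + 7/48*1/2 + 3/16*1/4 = 59/96
  d_2[Q] = 29/48*1/16 + 1/16*5/8 + 7/48*1/16 + 3/16*1/4 = 17/128
  d_2[R] = 29/48*1/16 + 1/16*1/16 + 7/48*3/16 + 3/16*1/16 = 31/384
  d_2[S] = 29/48*1/16 + 1/16*1/4 + 7/48*1/4 + 3/16*7/16 = 11/64
d_2 = (P=59/96, Q=17/128, R=31/384, S=11/64)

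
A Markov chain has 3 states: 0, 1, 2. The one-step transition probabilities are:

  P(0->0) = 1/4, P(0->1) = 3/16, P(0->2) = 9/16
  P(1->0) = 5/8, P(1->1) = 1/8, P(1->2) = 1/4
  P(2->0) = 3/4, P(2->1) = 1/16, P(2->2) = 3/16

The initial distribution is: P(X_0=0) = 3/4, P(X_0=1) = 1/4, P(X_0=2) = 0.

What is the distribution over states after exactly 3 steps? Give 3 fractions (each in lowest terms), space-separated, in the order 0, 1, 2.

Propagating the distribution step by step (d_{t+1} = d_t * P):
d_0 = (0=3/4, 1=1/4, 2=0)
  d_1[0] = 3/4*1/4 + 1/4*5/8 + 0*3/4 = 11/32
  d_1[1] = 3/4*3/16 + 1/4*1/8 + 0*1/16 = 11/64
  d_1[2] = 3/4*9/16 + 1/4*1/4 + 0*3/16 = 31/64
d_1 = (0=11/32, 1=11/64, 2=31/64)
  d_2[0] = 11/32*1/4 + 11/64*5/8 + 31/64*3/4 = 285/512
  d_2[1] = 11/32*3/16 + 11/64*1/8 + 31/64*1/16 = 119/1024
  d_2[2] = 11/32*9/16 + 11/64*1/4 + 31/64*3/16 = 335/1024
d_2 = (0=285/512, 1=119/1024, 2=335/1024)
  d_3[0] = 285/512*1/4 + 119/1024*5/8 + 335/1024*3/4 = 3745/8192
  d_3[1] = 285/512*3/16 + 119/1024*1/8 + 335/1024*1/16 = 2283/16384
  d_3[2] = 285/512*9/16 + 119/1024*1/4 + 335/1024*3/16 = 6611/16384
d_3 = (0=3745/8192, 1=2283/16384, 2=6611/16384)

Answer: 3745/8192 2283/16384 6611/16384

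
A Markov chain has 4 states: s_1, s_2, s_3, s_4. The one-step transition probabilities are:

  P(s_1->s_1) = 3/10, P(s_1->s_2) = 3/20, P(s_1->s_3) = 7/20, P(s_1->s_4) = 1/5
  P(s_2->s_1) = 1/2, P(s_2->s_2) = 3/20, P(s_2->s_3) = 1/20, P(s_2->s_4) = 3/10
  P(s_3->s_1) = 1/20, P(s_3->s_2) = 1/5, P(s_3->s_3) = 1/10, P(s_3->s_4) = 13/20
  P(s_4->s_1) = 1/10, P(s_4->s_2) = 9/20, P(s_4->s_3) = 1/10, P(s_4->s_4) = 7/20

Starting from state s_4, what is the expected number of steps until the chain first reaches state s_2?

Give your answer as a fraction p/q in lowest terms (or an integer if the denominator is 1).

Answer: 6500/2487

Derivation:
Let h_i = expected steps to first reach s_2 from state i.
Boundary: h_s_2 = 0.
First-step equations for the other states:
  h_s_1 = 1 + 3/10*h_s_1 + 3/20*h_s_2 + 7/20*h_s_3 + 1/5*h_s_4
  h_s_3 = 1 + 1/20*h_s_1 + 1/5*h_s_2 + 1/10*h_s_3 + 13/20*h_s_4
  h_s_4 = 1 + 1/10*h_s_1 + 9/20*h_s_2 + 1/10*h_s_3 + 7/20*h_s_4

Substituting h_s_2 = 0 and rearranging gives the linear system (I - Q) h = 1:
  [7/10, -7/20, -1/5] . (h_s_1, h_s_3, h_s_4) = 1
  [-1/20, 9/10, -13/20] . (h_s_1, h_s_3, h_s_4) = 1
  [-1/10, -1/10, 13/20] . (h_s_1, h_s_3, h_s_4) = 1

Solving yields:
  h_s_1 = 9400/2487
  h_s_3 = 2660/829
  h_s_4 = 6500/2487

Starting state is s_4, so the expected hitting time is h_s_4 = 6500/2487.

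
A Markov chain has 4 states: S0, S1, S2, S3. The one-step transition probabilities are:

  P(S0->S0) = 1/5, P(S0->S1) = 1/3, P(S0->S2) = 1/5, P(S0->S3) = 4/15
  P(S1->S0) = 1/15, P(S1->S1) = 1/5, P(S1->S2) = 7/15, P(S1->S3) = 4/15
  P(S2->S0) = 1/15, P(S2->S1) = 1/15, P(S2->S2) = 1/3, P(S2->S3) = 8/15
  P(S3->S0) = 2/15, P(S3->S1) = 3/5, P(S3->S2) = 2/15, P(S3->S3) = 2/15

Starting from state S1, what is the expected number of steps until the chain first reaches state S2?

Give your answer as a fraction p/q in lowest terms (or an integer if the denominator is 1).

Let h_i = expected steps to first reach S2 from state i.
Boundary: h_S2 = 0.
First-step equations for the other states:
  h_S0 = 1 + 1/5*h_S0 + 1/3*h_S1 + 1/5*h_S2 + 4/15*h_S3
  h_S1 = 1 + 1/15*h_S0 + 1/5*h_S1 + 7/15*h_S2 + 4/15*h_S3
  h_S3 = 1 + 2/15*h_S0 + 3/5*h_S1 + 2/15*h_S2 + 2/15*h_S3

Substituting h_S2 = 0 and rearranging gives the linear system (I - Q) h = 1:
  [4/5, -1/3, -4/15] . (h_S0, h_S1, h_S3) = 1
  [-1/15, 4/5, -4/15] . (h_S0, h_S1, h_S3) = 1
  [-2/15, -3/5, 13/15] . (h_S0, h_S1, h_S3) = 1

Solving yields:
  h_S0 = 1445/401
  h_S1 = 1105/401
  h_S3 = 1450/401

Starting state is S1, so the expected hitting time is h_S1 = 1105/401.

Answer: 1105/401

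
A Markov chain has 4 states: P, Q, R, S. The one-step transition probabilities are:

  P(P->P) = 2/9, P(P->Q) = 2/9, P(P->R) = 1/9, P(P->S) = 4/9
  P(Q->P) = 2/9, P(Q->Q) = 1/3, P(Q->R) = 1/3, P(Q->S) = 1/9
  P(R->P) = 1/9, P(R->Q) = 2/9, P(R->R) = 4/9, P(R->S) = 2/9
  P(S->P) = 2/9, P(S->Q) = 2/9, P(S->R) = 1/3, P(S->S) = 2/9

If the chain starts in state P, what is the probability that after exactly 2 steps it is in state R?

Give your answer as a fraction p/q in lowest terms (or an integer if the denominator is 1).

Computing P^2 by repeated multiplication:
P^1 =
  P: [2/9, 2/9, 1/9, 4/9]
  Q: [2/9, 1/3, 1/3, 1/9]
  R: [1/9, 2/9, 4/9, 2/9]
  S: [2/9, 2/9, 1/3, 2/9]
P^2 =
  P: [17/81, 20/81, 8/27, 20/81]
  Q: [5/27, 7/27, 26/81, 19/81]
  R: [14/81, 20/81, 29/81, 2/9]
  S: [5/27, 20/81, 26/81, 20/81]

(P^2)[P -> R] = 8/27

Answer: 8/27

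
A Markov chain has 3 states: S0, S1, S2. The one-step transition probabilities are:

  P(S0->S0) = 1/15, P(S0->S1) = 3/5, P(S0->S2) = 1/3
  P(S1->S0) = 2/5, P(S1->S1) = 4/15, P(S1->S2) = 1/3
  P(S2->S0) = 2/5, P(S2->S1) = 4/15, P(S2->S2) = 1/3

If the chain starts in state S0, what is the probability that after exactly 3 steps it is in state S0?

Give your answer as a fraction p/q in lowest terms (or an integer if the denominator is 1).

Answer: 37/135

Derivation:
Computing P^3 by repeated multiplication:
P^1 =
  S0: [1/15, 3/5, 1/3]
  S1: [2/5, 4/15, 1/3]
  S2: [2/5, 4/15, 1/3]
P^2 =
  S0: [17/45, 13/45, 1/3]
  S1: [4/15, 2/5, 1/3]
  S2: [4/15, 2/5, 1/3]
P^3 =
  S0: [37/135, 53/135, 1/3]
  S1: [14/45, 16/45, 1/3]
  S2: [14/45, 16/45, 1/3]

(P^3)[S0 -> S0] = 37/135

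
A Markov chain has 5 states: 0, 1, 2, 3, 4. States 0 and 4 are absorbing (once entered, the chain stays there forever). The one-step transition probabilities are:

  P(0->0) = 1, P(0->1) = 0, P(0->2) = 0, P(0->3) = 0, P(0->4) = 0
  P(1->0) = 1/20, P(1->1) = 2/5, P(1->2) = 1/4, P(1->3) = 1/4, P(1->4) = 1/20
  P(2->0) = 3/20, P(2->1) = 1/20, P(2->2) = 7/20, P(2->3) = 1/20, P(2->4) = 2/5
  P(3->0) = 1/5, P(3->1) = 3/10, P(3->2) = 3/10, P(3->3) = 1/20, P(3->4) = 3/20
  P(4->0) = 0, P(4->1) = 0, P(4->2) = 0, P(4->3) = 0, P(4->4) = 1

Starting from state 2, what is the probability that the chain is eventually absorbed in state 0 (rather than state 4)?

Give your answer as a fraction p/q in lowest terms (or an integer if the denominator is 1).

Answer: 687/2347

Derivation:
Let a_i = P(absorbed in 0 | start in state i).
Boundary conditions: a_0 = 1, a_4 = 0.
For each transient state i, a_i = sum_j P(i->j) * a_j:
  a_1 = 1/20*a_0 + 2/5*a_1 + 1/4*a_2 + 1/4*a_3 + 1/20*a_4
  a_2 = 3/20*a_0 + 1/20*a_1 + 7/20*a_2 + 1/20*a_3 + 2/5*a_4
  a_3 = 1/5*a_0 + 3/10*a_1 + 3/10*a_2 + 1/20*a_3 + 3/20*a_4

Substituting a_0 = 1 and a_4 = 0, rearrange to (I - Q) a = r where r[i] = P(i -> 0):
  [3/5, -1/4, -1/4] . (a_1, a_2, a_3) = 1/20
  [-1/20, 13/20, -1/20] . (a_1, a_2, a_3) = 3/20
  [-3/10, -3/10, 19/20] . (a_1, a_2, a_3) = 1/5

Solving yields:
  a_1 = 896/2347
  a_2 = 687/2347
  a_3 = 994/2347

Starting state is 2, so the absorption probability is a_2 = 687/2347.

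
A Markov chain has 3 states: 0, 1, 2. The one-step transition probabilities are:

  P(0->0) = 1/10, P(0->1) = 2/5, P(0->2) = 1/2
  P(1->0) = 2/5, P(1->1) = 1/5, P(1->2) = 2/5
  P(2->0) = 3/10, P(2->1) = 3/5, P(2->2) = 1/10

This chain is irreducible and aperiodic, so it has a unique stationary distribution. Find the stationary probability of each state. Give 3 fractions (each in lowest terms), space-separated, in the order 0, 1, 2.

The stationary distribution satisfies pi = pi * P, i.e.:
  pi_0 = 1/10*pi_0 + 2/5*pi_1 + 3/10*pi_2
  pi_1 = 2/5*pi_0 + 1/5*pi_1 + 3/5*pi_2
  pi_2 = 1/2*pi_0 + 2/5*pi_1 + 1/10*pi_2
with normalization: pi_0 + pi_1 + pi_2 = 1.

Using the first 2 balance equations plus normalization, the linear system A*pi = b is:
  [-9/10, 2/5, 3/10] . pi = 0
  [2/5, -4/5, 3/5] . pi = 0
  [1, 1, 1] . pi = 1

Solving yields:
  pi_0 = 24/85
  pi_1 = 33/85
  pi_2 = 28/85

Verification (pi * P):
  24/85*1/10 + 33/85*2/5 + 28/85*3/10 = 24/85 = pi_0  (ok)
  24/85*2/5 + 33/85*1/5 + 28/85*3/5 = 33/85 = pi_1  (ok)
  24/85*1/2 + 33/85*2/5 + 28/85*1/10 = 28/85 = pi_2  (ok)

Answer: 24/85 33/85 28/85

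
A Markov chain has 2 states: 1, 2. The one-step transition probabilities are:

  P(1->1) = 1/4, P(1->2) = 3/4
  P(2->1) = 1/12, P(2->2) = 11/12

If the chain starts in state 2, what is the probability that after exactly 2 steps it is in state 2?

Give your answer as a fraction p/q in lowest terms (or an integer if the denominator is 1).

Computing P^2 by repeated multiplication:
P^1 =
  1: [1/4, 3/4]
  2: [1/12, 11/12]
P^2 =
  1: [1/8, 7/8]
  2: [7/72, 65/72]

(P^2)[2 -> 2] = 65/72

Answer: 65/72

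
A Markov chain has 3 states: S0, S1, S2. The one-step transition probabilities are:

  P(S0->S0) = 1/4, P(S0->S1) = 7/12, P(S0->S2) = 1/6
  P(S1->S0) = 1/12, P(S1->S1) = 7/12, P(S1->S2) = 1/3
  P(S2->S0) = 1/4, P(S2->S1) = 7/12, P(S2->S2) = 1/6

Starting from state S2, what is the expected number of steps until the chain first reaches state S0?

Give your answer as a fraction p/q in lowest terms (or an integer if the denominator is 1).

Answer: 72/11

Derivation:
Let h_i = expected steps to first reach S0 from state i.
Boundary: h_S0 = 0.
First-step equations for the other states:
  h_S1 = 1 + 1/12*h_S0 + 7/12*h_S1 + 1/3*h_S2
  h_S2 = 1 + 1/4*h_S0 + 7/12*h_S1 + 1/6*h_S2

Substituting h_S0 = 0 and rearranging gives the linear system (I - Q) h = 1:
  [5/12, -1/3] . (h_S1, h_S2) = 1
  [-7/12, 5/6] . (h_S1, h_S2) = 1

Solving yields:
  h_S1 = 84/11
  h_S2 = 72/11

Starting state is S2, so the expected hitting time is h_S2 = 72/11.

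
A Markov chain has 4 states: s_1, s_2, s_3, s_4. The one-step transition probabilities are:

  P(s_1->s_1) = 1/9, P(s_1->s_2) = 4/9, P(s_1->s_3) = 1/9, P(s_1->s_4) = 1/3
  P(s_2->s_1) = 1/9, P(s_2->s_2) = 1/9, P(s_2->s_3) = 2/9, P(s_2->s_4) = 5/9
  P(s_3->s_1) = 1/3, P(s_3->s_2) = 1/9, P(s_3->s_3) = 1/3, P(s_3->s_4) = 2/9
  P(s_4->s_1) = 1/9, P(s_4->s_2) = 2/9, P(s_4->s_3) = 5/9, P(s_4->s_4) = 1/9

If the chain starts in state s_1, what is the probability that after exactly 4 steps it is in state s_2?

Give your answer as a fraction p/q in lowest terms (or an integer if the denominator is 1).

Answer: 1324/6561

Derivation:
Computing P^4 by repeated multiplication:
P^1 =
  s_1: [1/9, 4/9, 1/9, 1/3]
  s_2: [1/9, 1/9, 2/9, 5/9]
  s_3: [1/3, 1/9, 1/3, 2/9]
  s_4: [1/9, 2/9, 5/9, 1/9]
P^2 =
  s_1: [11/81, 5/27, 1/3, 28/81]
  s_2: [13/81, 17/81, 34/81, 17/81]
  s_3: [5/27, 20/81, 8/27, 22/81]
  s_4: [19/81, 13/81, 25/81, 8/27]
P^3 =
  s_1: [5/27, 142/729, 262/729, 190/729]
  s_2: [149/729, 137/729, 26/81, 209/729]
  s_3: [43/243, 148/729, 79/243, 215/729]
  s_4: [131/729, 2/9, 80/243, 196/729]
P^4 =
  s_1: [1253/6561, 1324/6561, 2155/6561, 1829/6561]
  s_2: [133/729, 1385/6561, 2170/6561, 67/243]
  s_3: [401/2187, 1331/6561, 737/2187, 1816/6561]
  s_4: [403/2187, 1318/6561, 2155/6561, 1879/6561]

(P^4)[s_1 -> s_2] = 1324/6561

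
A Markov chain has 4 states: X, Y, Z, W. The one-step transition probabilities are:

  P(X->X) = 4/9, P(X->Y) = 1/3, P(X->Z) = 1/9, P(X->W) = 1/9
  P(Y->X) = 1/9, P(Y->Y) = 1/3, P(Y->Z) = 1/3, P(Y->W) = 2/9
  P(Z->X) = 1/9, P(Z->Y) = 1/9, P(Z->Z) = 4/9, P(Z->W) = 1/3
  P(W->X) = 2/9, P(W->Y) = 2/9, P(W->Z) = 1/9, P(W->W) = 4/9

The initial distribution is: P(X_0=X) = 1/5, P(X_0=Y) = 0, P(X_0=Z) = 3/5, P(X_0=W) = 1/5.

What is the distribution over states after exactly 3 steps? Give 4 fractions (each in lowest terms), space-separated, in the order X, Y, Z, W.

Propagating the distribution step by step (d_{t+1} = d_t * P):
d_0 = (X=1/5, Y=0, Z=3/5, W=1/5)
  d_1[X] = 1/5*4/9 + 0*1/9 + 3/5*1/9 + 1/5*2/9 = 1/5
  d_1[Y] = 1/5*1/3 + 0*1/3 + 3/5*1/9 + 1/5*2/9 = 8/45
  d_1[Z] = 1/5*1/9 + 0*1/3 + 3/5*4/9 + 1/5*1/9 = 14/45
  d_1[W] = 1/5*1/9 + 0*2/9 + 3/5*1/3 + 1/5*4/9 = 14/45
d_1 = (X=1/5, Y=8/45, Z=14/45, W=14/45)
  d_2[X] = 1/5*4/9 + 8/45*1/9 + 14/45*1/9 + 14/45*2/9 = 86/405
  d_2[Y] = 1/5*1/3 + 8/45*1/3 + 14/45*1/9 + 14/45*2/9 = 31/135
  d_2[Z] = 1/5*1/9 + 8/45*1/3 + 14/45*4/9 + 14/45*1/9 = 103/405
  d_2[W] = 1/5*1/9 + 8/45*2/9 + 14/45*1/3 + 14/45*4/9 = 41/135
d_2 = (X=86/405, Y=31/135, Z=103/405, W=41/135)
  d_3[X] = 86/405*4/9 + 31/135*1/9 + 103/405*1/9 + 41/135*2/9 = 262/1215
  d_3[Y] = 86/405*1/3 + 31/135*1/3 + 103/405*1/9 + 41/135*2/9 = 886/3645
  d_3[Z] = 86/405*1/9 + 31/135*1/3 + 103/405*4/9 + 41/135*1/9 = 20/81
  d_3[W] = 86/405*1/9 + 31/135*2/9 + 103/405*1/3 + 41/135*4/9 = 1073/3645
d_3 = (X=262/1215, Y=886/3645, Z=20/81, W=1073/3645)

Answer: 262/1215 886/3645 20/81 1073/3645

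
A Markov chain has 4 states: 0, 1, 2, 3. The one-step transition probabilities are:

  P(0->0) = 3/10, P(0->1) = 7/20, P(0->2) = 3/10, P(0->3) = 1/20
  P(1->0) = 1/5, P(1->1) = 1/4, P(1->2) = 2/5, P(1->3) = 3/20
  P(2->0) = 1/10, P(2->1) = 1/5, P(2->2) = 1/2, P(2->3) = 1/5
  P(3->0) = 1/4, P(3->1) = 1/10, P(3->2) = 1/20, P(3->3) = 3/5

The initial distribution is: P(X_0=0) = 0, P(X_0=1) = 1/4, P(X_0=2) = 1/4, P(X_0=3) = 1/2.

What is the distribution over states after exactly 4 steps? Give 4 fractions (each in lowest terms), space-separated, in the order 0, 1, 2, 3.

Answer: 32929/160000 136711/640000 49409/160000 173937/640000

Derivation:
Propagating the distribution step by step (d_{t+1} = d_t * P):
d_0 = (0=0, 1=1/4, 2=1/4, 3=1/2)
  d_1[0] = 0*3/10 + 1/4*1/5 + 1/4*1/10 + 1/2*1/4 = 1/5
  d_1[1] = 0*7/20 + 1/4*1/4 + 1/4*1/5 + 1/2*1/10 = 13/80
  d_1[2] = 0*3/10 + 1/4*2/5 + 1/4*1/2 + 1/2*1/20 = 1/4
  d_1[3] = 0*1/20 + 1/4*3/20 + 1/4*1/5 + 1/2*3/5 = 31/80
d_1 = (0=1/5, 1=13/80, 2=1/4, 3=31/80)
  d_2[0] = 1/5*3/10 + 13/80*1/5 + 1/4*1/10 + 31/80*1/4 = 343/1600
  d_2[1] = 1/5*7/20 + 13/80*1/4 + 1/4*1/5 + 31/80*1/10 = 319/1600
  d_2[2] = 1/5*3/10 + 13/80*2/5 + 1/4*1/2 + 31/80*1/20 = 431/1600
  d_2[3] = 1/5*1/20 + 13/80*3/20 + 1/4*1/5 + 31/80*3/5 = 507/1600
d_2 = (0=343/1600, 1=319/1600, 2=431/1600, 3=507/1600)
  d_3[0] = 343/1600*3/10 + 319/1600*1/5 + 431/1600*1/10 + 507/1600*1/4 = 6731/32000
  d_3[1] = 343/1600*7/20 + 319/1600*1/4 + 431/1600*1/5 + 507/1600*1/10 = 3367/16000
  d_3[2] = 343/1600*3/10 + 319/1600*2/5 + 431/1600*1/2 + 507/1600*1/20 = 9427/32000
  d_3[3] = 343/1600*1/20 + 319/1600*3/20 + 431/1600*1/5 + 507/1600*3/5 = 2277/8000
d_3 = (0=6731/32000, 1=3367/16000, 2=9427/32000, 3=2277/8000)
  d_4[0] = 6731/32000*3/10 + 3367/16000*1/5 + 9427/32000*1/10 + 2277/8000*1/4 = 32929/160000
  d_4[1] = 6731/32000*7/20 + 3367/16000*1/4 + 9427/32000*1/5 + 2277/8000*1/10 = 136711/640000
  d_4[2] = 6731/32000*3/10 + 3367/16000*2/5 + 9427/32000*1/2 + 2277/8000*1/20 = 49409/160000
  d_4[3] = 6731/32000*1/20 + 3367/16000*3/20 + 9427/32000*1/5 + 2277/8000*3/5 = 173937/640000
d_4 = (0=32929/160000, 1=136711/640000, 2=49409/160000, 3=173937/640000)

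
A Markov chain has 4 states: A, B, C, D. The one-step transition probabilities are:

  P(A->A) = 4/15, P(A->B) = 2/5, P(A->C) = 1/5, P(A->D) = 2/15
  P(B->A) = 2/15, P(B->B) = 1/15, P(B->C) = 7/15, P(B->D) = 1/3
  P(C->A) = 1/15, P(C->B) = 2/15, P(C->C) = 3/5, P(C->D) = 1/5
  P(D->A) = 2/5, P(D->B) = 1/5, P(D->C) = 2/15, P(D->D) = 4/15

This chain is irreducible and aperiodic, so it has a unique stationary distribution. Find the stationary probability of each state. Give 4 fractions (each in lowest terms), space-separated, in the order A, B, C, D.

The stationary distribution satisfies pi = pi * P, i.e.:
  pi_A = 4/15*pi_A + 2/15*pi_B + 1/15*pi_C + 2/5*pi_D
  pi_B = 2/5*pi_A + 1/15*pi_B + 2/15*pi_C + 1/5*pi_D
  pi_C = 1/5*pi_A + 7/15*pi_B + 3/5*pi_C + 2/15*pi_D
  pi_D = 2/15*pi_A + 1/3*pi_B + 1/5*pi_C + 4/15*pi_D
with normalization: pi_A + pi_B + pi_C + pi_D = 1.

Using the first 3 balance equations plus normalization, the linear system A*pi = b is:
  [-11/15, 2/15, 1/15, 2/5] . pi = 0
  [2/5, -14/15, 2/15, 1/5] . pi = 0
  [1/5, 7/15, -2/5, 2/15] . pi = 0
  [1, 1, 1, 1] . pi = 1

Solving yields:
  pi_A = 171/883
  pi_B = 497/2649
  pi_C = 1037/2649
  pi_D = 602/2649

Verification (pi * P):
  171/883*4/15 + 497/2649*2/15 + 1037/2649*1/15 + 602/2649*2/5 = 171/883 = pi_A  (ok)
  171/883*2/5 + 497/2649*1/15 + 1037/2649*2/15 + 602/2649*1/5 = 497/2649 = pi_B  (ok)
  171/883*1/5 + 497/2649*7/15 + 1037/2649*3/5 + 602/2649*2/15 = 1037/2649 = pi_C  (ok)
  171/883*2/15 + 497/2649*1/3 + 1037/2649*1/5 + 602/2649*4/15 = 602/2649 = pi_D  (ok)

Answer: 171/883 497/2649 1037/2649 602/2649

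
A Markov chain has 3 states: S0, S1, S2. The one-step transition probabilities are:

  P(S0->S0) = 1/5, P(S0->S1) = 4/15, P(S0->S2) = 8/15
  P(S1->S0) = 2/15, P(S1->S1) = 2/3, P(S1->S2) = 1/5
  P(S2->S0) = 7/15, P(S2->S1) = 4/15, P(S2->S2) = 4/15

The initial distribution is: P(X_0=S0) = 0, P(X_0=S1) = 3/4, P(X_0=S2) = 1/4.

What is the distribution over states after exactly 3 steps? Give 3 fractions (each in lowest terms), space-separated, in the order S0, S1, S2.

Propagating the distribution step by step (d_{t+1} = d_t * P):
d_0 = (S0=0, S1=3/4, S2=1/4)
  d_1[S0] = 0*1/5 + 3/4*2/15 + 1/4*7/15 = 13/60
  d_1[S1] = 0*4/15 + 3/4*2/3 + 1/4*4/15 = 17/30
  d_1[S2] = 0*8/15 + 3/4*1/5 + 1/4*4/15 = 13/60
d_1 = (S0=13/60, S1=17/30, S2=13/60)
  d_2[S0] = 13/60*1/5 + 17/30*2/15 + 13/60*7/15 = 11/50
  d_2[S1] = 13/60*4/15 + 17/30*2/3 + 13/60*4/15 = 37/75
  d_2[S2] = 13/60*8/15 + 17/30*1/5 + 13/60*4/15 = 43/150
d_2 = (S0=11/50, S1=37/75, S2=43/150)
  d_3[S0] = 11/50*1/5 + 37/75*2/15 + 43/150*7/15 = 274/1125
  d_3[S1] = 11/50*4/15 + 37/75*2/3 + 43/150*4/15 = 58/125
  d_3[S2] = 11/50*8/15 + 37/75*1/5 + 43/150*4/15 = 329/1125
d_3 = (S0=274/1125, S1=58/125, S2=329/1125)

Answer: 274/1125 58/125 329/1125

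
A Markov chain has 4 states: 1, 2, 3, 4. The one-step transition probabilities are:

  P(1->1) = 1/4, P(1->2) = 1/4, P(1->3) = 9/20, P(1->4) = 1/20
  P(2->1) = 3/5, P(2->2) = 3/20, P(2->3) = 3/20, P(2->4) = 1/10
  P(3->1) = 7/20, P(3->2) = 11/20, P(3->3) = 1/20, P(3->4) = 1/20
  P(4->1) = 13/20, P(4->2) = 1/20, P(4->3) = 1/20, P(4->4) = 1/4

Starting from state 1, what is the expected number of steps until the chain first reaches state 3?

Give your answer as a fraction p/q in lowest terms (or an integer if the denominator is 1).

Answer: 1780/633

Derivation:
Let h_i = expected steps to first reach 3 from state i.
Boundary: h_3 = 0.
First-step equations for the other states:
  h_1 = 1 + 1/4*h_1 + 1/4*h_2 + 9/20*h_3 + 1/20*h_4
  h_2 = 1 + 3/5*h_1 + 3/20*h_2 + 3/20*h_3 + 1/10*h_4
  h_4 = 1 + 13/20*h_1 + 1/20*h_2 + 1/20*h_3 + 1/4*h_4

Substituting h_3 = 0 and rearranging gives the linear system (I - Q) h = 1:
  [3/4, -1/4, -1/20] . (h_1, h_2, h_4) = 1
  [-3/5, 17/20, -1/10] . (h_1, h_2, h_4) = 1
  [-13/20, -1/20, 3/4] . (h_1, h_2, h_4) = 1

Solving yields:
  h_1 = 1780/633
  h_2 = 2300/633
  h_4 = 2540/633

Starting state is 1, so the expected hitting time is h_1 = 1780/633.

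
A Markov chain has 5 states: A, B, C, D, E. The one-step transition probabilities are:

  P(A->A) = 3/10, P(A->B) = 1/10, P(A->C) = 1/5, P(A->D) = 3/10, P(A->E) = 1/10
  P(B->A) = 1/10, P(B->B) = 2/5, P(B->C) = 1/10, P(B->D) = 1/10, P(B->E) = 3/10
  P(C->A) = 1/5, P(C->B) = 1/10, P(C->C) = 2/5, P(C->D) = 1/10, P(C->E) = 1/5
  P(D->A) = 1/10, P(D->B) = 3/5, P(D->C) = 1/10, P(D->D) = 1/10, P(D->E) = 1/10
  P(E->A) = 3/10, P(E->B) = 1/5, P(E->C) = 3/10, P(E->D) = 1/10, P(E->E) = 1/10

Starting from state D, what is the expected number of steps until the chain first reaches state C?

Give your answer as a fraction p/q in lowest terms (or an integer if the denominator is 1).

Answer: 145/22

Derivation:
Let h_i = expected steps to first reach C from state i.
Boundary: h_C = 0.
First-step equations for the other states:
  h_A = 1 + 3/10*h_A + 1/10*h_B + 1/5*h_C + 3/10*h_D + 1/10*h_E
  h_B = 1 + 1/10*h_A + 2/5*h_B + 1/10*h_C + 1/10*h_D + 3/10*h_E
  h_D = 1 + 1/10*h_A + 3/5*h_B + 1/10*h_C + 1/10*h_D + 1/10*h_E
  h_E = 1 + 3/10*h_A + 1/5*h_B + 3/10*h_C + 1/10*h_D + 1/10*h_E

Substituting h_C = 0 and rearranging gives the linear system (I - Q) h = 1:
  [7/10, -1/10, -3/10, -1/10] . (h_A, h_B, h_D, h_E) = 1
  [-1/10, 3/5, -1/10, -3/10] . (h_A, h_B, h_D, h_E) = 1
  [-1/10, -3/5, 9/10, -1/10] . (h_A, h_B, h_D, h_E) = 1
  [-3/10, -1/5, -1/10, 9/10] . (h_A, h_B, h_D, h_E) = 1

Solving yields:
  h_A = 65/11
  h_B = 70/11
  h_D = 145/22
  h_E = 115/22

Starting state is D, so the expected hitting time is h_D = 145/22.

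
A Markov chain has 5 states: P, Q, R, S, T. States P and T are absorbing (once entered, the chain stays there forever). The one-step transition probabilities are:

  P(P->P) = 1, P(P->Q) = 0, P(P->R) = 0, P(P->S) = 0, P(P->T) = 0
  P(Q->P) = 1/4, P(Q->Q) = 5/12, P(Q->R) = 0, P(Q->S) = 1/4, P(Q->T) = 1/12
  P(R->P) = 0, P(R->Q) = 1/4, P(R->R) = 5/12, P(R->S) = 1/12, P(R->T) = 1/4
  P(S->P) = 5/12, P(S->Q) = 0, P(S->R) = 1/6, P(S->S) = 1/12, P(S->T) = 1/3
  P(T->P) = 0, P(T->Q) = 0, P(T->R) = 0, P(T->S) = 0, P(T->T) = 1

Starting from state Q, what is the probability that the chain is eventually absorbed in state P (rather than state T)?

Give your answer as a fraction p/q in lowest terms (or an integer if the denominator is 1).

Answer: 110/169

Derivation:
Let a_i = P(absorbed in P | start in state i).
Boundary conditions: a_P = 1, a_T = 0.
For each transient state i, a_i = sum_j P(i->j) * a_j:
  a_Q = 1/4*a_P + 5/12*a_Q + 0*a_R + 1/4*a_S + 1/12*a_T
  a_R = 0*a_P + 1/4*a_Q + 5/12*a_R + 1/12*a_S + 1/4*a_T
  a_S = 5/12*a_P + 0*a_Q + 1/6*a_R + 1/12*a_S + 1/3*a_T

Substituting a_P = 1 and a_T = 0, rearrange to (I - Q) a = r where r[i] = P(i -> P):
  [7/12, 0, -1/4] . (a_Q, a_R, a_S) = 1/4
  [-1/4, 7/12, -1/12] . (a_Q, a_R, a_S) = 0
  [0, -1/6, 11/12] . (a_Q, a_R, a_S) = 5/12

Solving yields:
  a_Q = 110/169
  a_R = 179/507
  a_S = 263/507

Starting state is Q, so the absorption probability is a_Q = 110/169.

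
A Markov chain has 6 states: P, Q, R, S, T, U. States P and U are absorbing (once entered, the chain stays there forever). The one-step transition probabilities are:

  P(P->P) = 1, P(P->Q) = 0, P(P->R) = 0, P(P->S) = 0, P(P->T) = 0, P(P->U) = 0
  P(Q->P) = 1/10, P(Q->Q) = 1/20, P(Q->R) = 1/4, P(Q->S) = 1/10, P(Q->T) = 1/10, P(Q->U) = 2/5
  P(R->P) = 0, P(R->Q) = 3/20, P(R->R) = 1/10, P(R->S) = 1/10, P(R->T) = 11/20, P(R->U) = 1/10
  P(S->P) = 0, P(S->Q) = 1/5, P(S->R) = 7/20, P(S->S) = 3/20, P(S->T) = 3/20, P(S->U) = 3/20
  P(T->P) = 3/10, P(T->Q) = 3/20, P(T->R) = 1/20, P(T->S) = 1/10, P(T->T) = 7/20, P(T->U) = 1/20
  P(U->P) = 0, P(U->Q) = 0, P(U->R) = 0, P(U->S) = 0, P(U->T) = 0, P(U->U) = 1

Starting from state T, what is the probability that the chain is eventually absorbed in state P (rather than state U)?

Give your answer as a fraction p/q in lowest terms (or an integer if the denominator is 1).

Answer: 32644/51023

Derivation:
Let a_i = P(absorbed in P | start in state i).
Boundary conditions: a_P = 1, a_U = 0.
For each transient state i, a_i = sum_j P(i->j) * a_j:
  a_Q = 1/10*a_P + 1/20*a_Q + 1/4*a_R + 1/10*a_S + 1/10*a_T + 2/5*a_U
  a_R = 0*a_P + 3/20*a_Q + 1/10*a_R + 1/10*a_S + 11/20*a_T + 1/10*a_U
  a_S = 0*a_P + 1/5*a_Q + 7/20*a_R + 3/20*a_S + 3/20*a_T + 3/20*a_U
  a_T = 3/10*a_P + 3/20*a_Q + 1/20*a_R + 1/10*a_S + 7/20*a_T + 1/20*a_U

Substituting a_P = 1 and a_U = 0, rearrange to (I - Q) a = r where r[i] = P(i -> P):
  [19/20, -1/4, -1/10, -1/10] . (a_Q, a_R, a_S, a_T) = 1/10
  [-3/20, 9/10, -1/10, -11/20] . (a_Q, a_R, a_S, a_T) = 0
  [-1/5, -7/20, 17/20, -3/20] . (a_Q, a_R, a_S, a_T) = 0
  [-3/20, -1/20, -1/10, 13/20] . (a_Q, a_R, a_S, a_T) = 3/10

Solving yields:
  a_Q = 17548/51023
  a_R = 25122/51023
  a_S = 20234/51023
  a_T = 32644/51023

Starting state is T, so the absorption probability is a_T = 32644/51023.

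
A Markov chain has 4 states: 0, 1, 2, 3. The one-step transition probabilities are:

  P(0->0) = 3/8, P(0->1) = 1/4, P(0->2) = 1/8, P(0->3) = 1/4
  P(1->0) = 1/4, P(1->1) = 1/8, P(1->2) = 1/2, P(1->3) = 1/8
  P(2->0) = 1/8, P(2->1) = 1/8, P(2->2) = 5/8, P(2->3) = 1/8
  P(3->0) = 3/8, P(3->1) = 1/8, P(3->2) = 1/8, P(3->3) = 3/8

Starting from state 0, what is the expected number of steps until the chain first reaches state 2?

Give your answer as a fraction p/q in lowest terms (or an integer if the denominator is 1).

Answer: 248/49

Derivation:
Let h_i = expected steps to first reach 2 from state i.
Boundary: h_2 = 0.
First-step equations for the other states:
  h_0 = 1 + 3/8*h_0 + 1/4*h_1 + 1/8*h_2 + 1/4*h_3
  h_1 = 1 + 1/4*h_0 + 1/8*h_1 + 1/2*h_2 + 1/8*h_3
  h_3 = 1 + 3/8*h_0 + 1/8*h_1 + 1/8*h_2 + 3/8*h_3

Substituting h_2 = 0 and rearranging gives the linear system (I - Q) h = 1:
  [5/8, -1/4, -1/4] . (h_0, h_1, h_3) = 1
  [-1/4, 7/8, -1/8] . (h_0, h_1, h_3) = 1
  [-3/8, -1/8, 5/8] . (h_0, h_1, h_3) = 1

Solving yields:
  h_0 = 248/49
  h_1 = 164/49
  h_3 = 260/49

Starting state is 0, so the expected hitting time is h_0 = 248/49.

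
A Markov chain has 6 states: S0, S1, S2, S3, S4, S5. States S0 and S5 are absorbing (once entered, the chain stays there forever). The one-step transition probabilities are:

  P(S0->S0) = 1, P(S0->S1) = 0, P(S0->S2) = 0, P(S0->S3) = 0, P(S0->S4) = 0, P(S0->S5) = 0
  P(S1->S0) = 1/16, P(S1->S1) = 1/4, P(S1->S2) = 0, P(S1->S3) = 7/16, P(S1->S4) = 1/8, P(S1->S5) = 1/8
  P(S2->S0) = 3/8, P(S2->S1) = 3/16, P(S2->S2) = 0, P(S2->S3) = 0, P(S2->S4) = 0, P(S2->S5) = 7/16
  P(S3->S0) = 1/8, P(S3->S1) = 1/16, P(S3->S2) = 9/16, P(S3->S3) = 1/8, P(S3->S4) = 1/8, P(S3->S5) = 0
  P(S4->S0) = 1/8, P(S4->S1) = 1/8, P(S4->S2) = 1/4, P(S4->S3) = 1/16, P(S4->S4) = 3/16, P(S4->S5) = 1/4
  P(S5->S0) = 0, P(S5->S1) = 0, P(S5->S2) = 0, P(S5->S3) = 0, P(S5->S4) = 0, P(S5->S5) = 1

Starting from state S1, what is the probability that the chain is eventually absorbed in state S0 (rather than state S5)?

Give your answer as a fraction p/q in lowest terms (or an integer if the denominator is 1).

Answer: 4410/9571

Derivation:
Let a_i = P(absorbed in S0 | start in state i).
Boundary conditions: a_S0 = 1, a_S5 = 0.
For each transient state i, a_i = sum_j P(i->j) * a_j:
  a_S1 = 1/16*a_S0 + 1/4*a_S1 + 0*a_S2 + 7/16*a_S3 + 1/8*a_S4 + 1/8*a_S5
  a_S2 = 3/8*a_S0 + 3/16*a_S1 + 0*a_S2 + 0*a_S3 + 0*a_S4 + 7/16*a_S5
  a_S3 = 1/8*a_S0 + 1/16*a_S1 + 9/16*a_S2 + 1/8*a_S3 + 1/8*a_S4 + 0*a_S5
  a_S4 = 1/8*a_S0 + 1/8*a_S1 + 1/4*a_S2 + 1/16*a_S3 + 3/16*a_S4 + 1/4*a_S5

Substituting a_S0 = 1 and a_S5 = 0, rearrange to (I - Q) a = r where r[i] = P(i -> S0):
  [3/4, 0, -7/16, -1/8] . (a_S1, a_S2, a_S3, a_S4) = 1/16
  [-3/16, 1, 0, 0] . (a_S1, a_S2, a_S3, a_S4) = 3/8
  [-1/16, -9/16, 7/8, -1/8] . (a_S1, a_S2, a_S3, a_S4) = 1/8
  [-1/8, -1/4, -1/16, 13/16] . (a_S1, a_S2, a_S3, a_S4) = 1/8

Solving yields:
  a_S1 = 4410/9571
  a_S2 = 4416/9571
  a_S3 = 15235/28713
  a_S4 = 11701/28713

Starting state is S1, so the absorption probability is a_S1 = 4410/9571.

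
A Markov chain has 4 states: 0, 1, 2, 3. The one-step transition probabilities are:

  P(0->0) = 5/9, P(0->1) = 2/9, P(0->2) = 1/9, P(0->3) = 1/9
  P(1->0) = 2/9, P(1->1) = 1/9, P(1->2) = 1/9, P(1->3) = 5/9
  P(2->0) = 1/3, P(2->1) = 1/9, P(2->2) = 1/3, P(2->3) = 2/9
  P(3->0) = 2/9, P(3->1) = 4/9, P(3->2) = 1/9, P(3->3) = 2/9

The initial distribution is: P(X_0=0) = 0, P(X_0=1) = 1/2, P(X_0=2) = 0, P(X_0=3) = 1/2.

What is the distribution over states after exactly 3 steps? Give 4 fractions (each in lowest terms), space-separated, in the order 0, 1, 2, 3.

Propagating the distribution step by step (d_{t+1} = d_t * P):
d_0 = (0=0, 1=1/2, 2=0, 3=1/2)
  d_1[0] = 0*5/9 + 1/2*2/9 + 0*1/3 + 1/2*2/9 = 2/9
  d_1[1] = 0*2/9 + 1/2*1/9 + 0*1/9 + 1/2*4/9 = 5/18
  d_1[2] = 0*1/9 + 1/2*1/9 + 0*1/3 + 1/2*1/9 = 1/9
  d_1[3] = 0*1/9 + 1/2*5/9 + 0*2/9 + 1/2*2/9 = 7/18
d_1 = (0=2/9, 1=5/18, 2=1/9, 3=7/18)
  d_2[0] = 2/9*5/9 + 5/18*2/9 + 1/9*1/3 + 7/18*2/9 = 25/81
  d_2[1] = 2/9*2/9 + 5/18*1/9 + 1/9*1/9 + 7/18*4/9 = 43/162
  d_2[2] = 2/9*1/9 + 5/18*1/9 + 1/9*1/3 + 7/18*1/9 = 11/81
  d_2[3] = 2/9*1/9 + 5/18*5/9 + 1/9*2/9 + 7/18*2/9 = 47/162
d_2 = (0=25/81, 1=43/162, 2=11/81, 3=47/162)
  d_3[0] = 25/81*5/9 + 43/162*2/9 + 11/81*1/3 + 47/162*2/9 = 248/729
  d_3[1] = 25/81*2/9 + 43/162*1/9 + 11/81*1/9 + 47/162*4/9 = 353/1458
  d_3[2] = 25/81*1/9 + 43/162*1/9 + 11/81*1/3 + 47/162*1/9 = 103/729
  d_3[3] = 25/81*1/9 + 43/162*5/9 + 11/81*2/9 + 47/162*2/9 = 403/1458
d_3 = (0=248/729, 1=353/1458, 2=103/729, 3=403/1458)

Answer: 248/729 353/1458 103/729 403/1458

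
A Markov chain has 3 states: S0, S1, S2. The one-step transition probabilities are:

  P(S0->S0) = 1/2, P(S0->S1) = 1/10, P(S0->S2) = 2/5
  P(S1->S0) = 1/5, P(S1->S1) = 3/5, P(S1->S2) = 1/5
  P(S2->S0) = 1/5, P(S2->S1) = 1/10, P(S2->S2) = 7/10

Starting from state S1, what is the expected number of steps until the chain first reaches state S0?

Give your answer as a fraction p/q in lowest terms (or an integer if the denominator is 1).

Let h_i = expected steps to first reach S0 from state i.
Boundary: h_S0 = 0.
First-step equations for the other states:
  h_S1 = 1 + 1/5*h_S0 + 3/5*h_S1 + 1/5*h_S2
  h_S2 = 1 + 1/5*h_S0 + 1/10*h_S1 + 7/10*h_S2

Substituting h_S0 = 0 and rearranging gives the linear system (I - Q) h = 1:
  [2/5, -1/5] . (h_S1, h_S2) = 1
  [-1/10, 3/10] . (h_S1, h_S2) = 1

Solving yields:
  h_S1 = 5
  h_S2 = 5

Starting state is S1, so the expected hitting time is h_S1 = 5.

Answer: 5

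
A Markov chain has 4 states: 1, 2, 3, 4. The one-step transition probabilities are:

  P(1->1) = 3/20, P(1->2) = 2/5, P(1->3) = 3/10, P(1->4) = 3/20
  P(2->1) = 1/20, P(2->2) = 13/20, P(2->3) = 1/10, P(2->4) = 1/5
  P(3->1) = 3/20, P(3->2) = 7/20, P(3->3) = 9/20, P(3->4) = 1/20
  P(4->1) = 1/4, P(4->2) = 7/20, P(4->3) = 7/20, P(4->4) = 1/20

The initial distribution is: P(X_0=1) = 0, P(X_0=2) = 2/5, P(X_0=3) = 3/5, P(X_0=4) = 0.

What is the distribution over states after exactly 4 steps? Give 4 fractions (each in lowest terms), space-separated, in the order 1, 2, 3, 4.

Propagating the distribution step by step (d_{t+1} = d_t * P):
d_0 = (1=0, 2=2/5, 3=3/5, 4=0)
  d_1[1] = 0*3/20 + 2/5*1/20 + 3/5*3/20 + 0*1/4 = 11/100
  d_1[2] = 0*2/5 + 2/5*13/20 + 3/5*7/20 + 0*7/20 = 47/100
  d_1[3] = 0*3/10 + 2/5*1/10 + 3/5*9/20 + 0*7/20 = 31/100
  d_1[4] = 0*3/20 + 2/5*1/5 + 3/5*1/20 + 0*1/20 = 11/100
d_1 = (1=11/100, 2=47/100, 3=31/100, 4=11/100)
  d_2[1] = 11/100*3/20 + 47/100*1/20 + 31/100*3/20 + 11/100*1/4 = 57/500
  d_2[2] = 11/100*2/5 + 47/100*13/20 + 31/100*7/20 + 11/100*7/20 = 993/2000
  d_2[3] = 11/100*3/10 + 47/100*1/10 + 31/100*9/20 + 11/100*7/20 = 129/500
  d_2[4] = 11/100*3/20 + 47/100*1/5 + 31/100*1/20 + 11/100*1/20 = 263/2000
d_2 = (1=57/500, 2=993/2000, 3=129/500, 4=263/2000)
  d_3[1] = 57/500*3/20 + 993/2000*1/20 + 129/500*3/20 + 263/2000*1/4 = 227/2000
  d_3[2] = 57/500*2/5 + 993/2000*13/20 + 129/500*7/20 + 263/2000*7/20 = 10093/20000
  d_3[3] = 57/500*3/10 + 993/2000*1/10 + 129/500*9/20 + 263/2000*7/20 = 9839/40000
  d_3[4] = 57/500*3/20 + 993/2000*1/5 + 129/500*1/20 + 263/2000*1/20 = 1087/8000
d_3 = (1=227/2000, 2=10093/20000, 3=9839/40000, 4=1087/8000)
  d_4[1] = 227/2000*3/20 + 10093/20000*1/20 + 9839/40000*3/20 + 1087/8000*1/4 = 45249/400000
  d_4[2] = 227/2000*2/5 + 10093/20000*13/20 + 9839/40000*7/20 + 1087/8000*7/20 = 50707/100000
  d_4[3] = 227/2000*3/10 + 10093/20000*1/10 + 9839/40000*9/20 + 1087/8000*7/20 = 6069/25000
  d_4[4] = 227/2000*3/20 + 10093/20000*1/5 + 9839/40000*1/20 + 1087/8000*1/20 = 54819/400000
d_4 = (1=45249/400000, 2=50707/100000, 3=6069/25000, 4=54819/400000)

Answer: 45249/400000 50707/100000 6069/25000 54819/400000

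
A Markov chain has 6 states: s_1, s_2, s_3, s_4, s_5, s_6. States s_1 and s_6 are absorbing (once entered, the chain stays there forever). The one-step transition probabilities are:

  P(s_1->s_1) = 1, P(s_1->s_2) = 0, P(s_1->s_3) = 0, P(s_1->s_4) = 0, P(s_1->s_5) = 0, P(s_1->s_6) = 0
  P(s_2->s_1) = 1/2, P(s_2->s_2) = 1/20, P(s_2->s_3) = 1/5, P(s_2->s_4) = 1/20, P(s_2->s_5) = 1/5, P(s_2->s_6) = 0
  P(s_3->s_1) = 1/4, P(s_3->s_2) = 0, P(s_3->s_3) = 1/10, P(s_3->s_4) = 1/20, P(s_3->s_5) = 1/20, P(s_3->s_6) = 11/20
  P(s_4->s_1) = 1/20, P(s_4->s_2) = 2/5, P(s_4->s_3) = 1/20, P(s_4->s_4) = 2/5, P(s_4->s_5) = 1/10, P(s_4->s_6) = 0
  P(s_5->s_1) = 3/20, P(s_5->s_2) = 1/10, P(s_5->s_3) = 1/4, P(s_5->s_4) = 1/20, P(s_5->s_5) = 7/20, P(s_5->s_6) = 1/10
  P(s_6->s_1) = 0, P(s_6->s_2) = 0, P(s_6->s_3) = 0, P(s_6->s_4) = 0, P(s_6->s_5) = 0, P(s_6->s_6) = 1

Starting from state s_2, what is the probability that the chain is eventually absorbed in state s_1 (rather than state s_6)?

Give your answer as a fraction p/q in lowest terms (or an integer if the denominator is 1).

Let a_i = P(absorbed in s_1 | start in state i).
Boundary conditions: a_s_1 = 1, a_s_6 = 0.
For each transient state i, a_i = sum_j P(i->j) * a_j:
  a_s_2 = 1/2*a_s_1 + 1/20*a_s_2 + 1/5*a_s_3 + 1/20*a_s_4 + 1/5*a_s_5 + 0*a_s_6
  a_s_3 = 1/4*a_s_1 + 0*a_s_2 + 1/10*a_s_3 + 1/20*a_s_4 + 1/20*a_s_5 + 11/20*a_s_6
  a_s_4 = 1/20*a_s_1 + 2/5*a_s_2 + 1/20*a_s_3 + 2/5*a_s_4 + 1/10*a_s_5 + 0*a_s_6
  a_s_5 = 3/20*a_s_1 + 1/10*a_s_2 + 1/4*a_s_3 + 1/20*a_s_4 + 7/20*a_s_5 + 1/10*a_s_6

Substituting a_s_1 = 1 and a_s_6 = 0, rearrange to (I - Q) a = r where r[i] = P(i -> s_1):
  [19/20, -1/5, -1/20, -1/5] . (a_s_2, a_s_3, a_s_4, a_s_5) = 1/2
  [0, 9/10, -1/20, -1/20] . (a_s_2, a_s_3, a_s_4, a_s_5) = 1/4
  [-2/5, -1/20, 3/5, -1/10] . (a_s_2, a_s_3, a_s_4, a_s_5) = 1/20
  [-1/10, -1/4, -1/20, 13/20] . (a_s_2, a_s_3, a_s_4, a_s_5) = 3/20

Solving yields:
  a_s_2 = 34531/46150
  a_s_3 = 1598/4615
  a_s_4 = 32297/46150
  a_s_5 = 24593/46150

Starting state is s_2, so the absorption probability is a_s_2 = 34531/46150.

Answer: 34531/46150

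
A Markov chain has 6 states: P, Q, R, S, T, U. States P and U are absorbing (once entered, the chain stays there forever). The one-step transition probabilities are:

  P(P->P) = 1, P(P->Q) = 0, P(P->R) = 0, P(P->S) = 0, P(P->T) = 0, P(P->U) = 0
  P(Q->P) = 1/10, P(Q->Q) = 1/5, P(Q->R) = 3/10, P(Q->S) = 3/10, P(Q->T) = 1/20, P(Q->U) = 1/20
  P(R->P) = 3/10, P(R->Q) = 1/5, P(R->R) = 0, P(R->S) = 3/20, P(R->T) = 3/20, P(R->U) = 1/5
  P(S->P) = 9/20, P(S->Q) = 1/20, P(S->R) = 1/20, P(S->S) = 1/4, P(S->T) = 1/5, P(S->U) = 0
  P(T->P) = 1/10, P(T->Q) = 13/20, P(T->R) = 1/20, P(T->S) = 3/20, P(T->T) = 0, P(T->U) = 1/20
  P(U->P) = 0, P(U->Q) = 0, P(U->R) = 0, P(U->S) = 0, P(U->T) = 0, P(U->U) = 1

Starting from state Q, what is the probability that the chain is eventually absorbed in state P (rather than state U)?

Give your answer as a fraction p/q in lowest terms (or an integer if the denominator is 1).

Answer: 16871/21648

Derivation:
Let a_i = P(absorbed in P | start in state i).
Boundary conditions: a_P = 1, a_U = 0.
For each transient state i, a_i = sum_j P(i->j) * a_j:
  a_Q = 1/10*a_P + 1/5*a_Q + 3/10*a_R + 3/10*a_S + 1/20*a_T + 1/20*a_U
  a_R = 3/10*a_P + 1/5*a_Q + 0*a_R + 3/20*a_S + 3/20*a_T + 1/5*a_U
  a_S = 9/20*a_P + 1/20*a_Q + 1/20*a_R + 1/4*a_S + 1/5*a_T + 0*a_U
  a_T = 1/10*a_P + 13/20*a_Q + 1/20*a_R + 3/20*a_S + 0*a_T + 1/20*a_U

Substituting a_P = 1 and a_U = 0, rearrange to (I - Q) a = r where r[i] = P(i -> P):
  [4/5, -3/10, -3/10, -1/20] . (a_Q, a_R, a_S, a_T) = 1/10
  [-1/5, 1, -3/20, -3/20] . (a_Q, a_R, a_S, a_T) = 3/10
  [-1/20, -1/20, 3/4, -1/5] . (a_Q, a_R, a_S, a_T) = 9/20
  [-13/20, -1/20, -3/20, 1] . (a_Q, a_R, a_S, a_T) = 1/10

Solving yields:
  a_Q = 16871/21648
  a_R = 5113/7216
  a_S = 29441/32472
  a_T = 2807/3608

Starting state is Q, so the absorption probability is a_Q = 16871/21648.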